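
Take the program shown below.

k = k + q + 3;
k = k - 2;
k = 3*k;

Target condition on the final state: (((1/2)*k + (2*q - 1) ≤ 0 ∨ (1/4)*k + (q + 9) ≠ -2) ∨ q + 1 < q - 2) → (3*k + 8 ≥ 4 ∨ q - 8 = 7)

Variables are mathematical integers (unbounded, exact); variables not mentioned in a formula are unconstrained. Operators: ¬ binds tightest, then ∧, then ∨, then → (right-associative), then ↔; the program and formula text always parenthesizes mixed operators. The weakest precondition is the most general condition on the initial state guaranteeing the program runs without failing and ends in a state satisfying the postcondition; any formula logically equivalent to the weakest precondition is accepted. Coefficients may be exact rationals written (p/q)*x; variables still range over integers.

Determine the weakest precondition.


Working backward. After the program, the postcondition (((1/2)*k + (2*q - 1) ≤ 0 ∨ (1/4)*k + (q + 9) ≠ -2) ∨ q + 1 < q - 2) → (3*k + 8 ≥ 4 ∨ q - 8 = 7) must hold; in canonical form it is ((1/2)*k + 2*q ≤ 1 ∨ (1/4)*k + q ≠ -11) → (3*k ≥ -4 ∨ q = 15).
Before k := 3*k: ((3/2)*k + 2*q ≤ 1 ∨ (3/4)*k + q ≠ -11) → (9*k ≥ -4 ∨ q = 15)
Before k := k - 2: ((3/2)*k + 2*q ≤ 4 ∨ (3/4)*k + q ≠ -19/2) → (9*k ≥ 14 ∨ q = 15)
Before k := k + q + 3: ((3/2)*k + (7/2)*q ≤ -1/2 ∨ (3/4)*k + (7/4)*q ≠ -47/4) → (9*k + 9*q ≥ -13 ∨ q = 15)
Answer: WP = ((3/2)*k + (7/2)*q ≤ -1/2 ∨ (3/4)*k + (7/4)*q ≠ -47/4) → (9*k + 9*q ≥ -13 ∨ q = 15)


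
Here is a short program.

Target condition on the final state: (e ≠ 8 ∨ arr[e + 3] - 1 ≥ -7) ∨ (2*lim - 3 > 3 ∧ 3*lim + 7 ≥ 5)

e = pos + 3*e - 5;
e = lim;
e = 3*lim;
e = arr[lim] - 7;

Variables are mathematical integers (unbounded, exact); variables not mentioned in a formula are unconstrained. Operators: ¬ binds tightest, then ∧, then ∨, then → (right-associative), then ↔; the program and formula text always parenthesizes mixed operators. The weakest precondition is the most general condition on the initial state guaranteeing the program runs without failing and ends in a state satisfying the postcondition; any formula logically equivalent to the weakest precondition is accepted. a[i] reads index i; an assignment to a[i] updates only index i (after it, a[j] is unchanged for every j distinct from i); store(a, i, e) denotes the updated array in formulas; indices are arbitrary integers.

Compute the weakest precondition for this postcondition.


Working backward. After the program, the postcondition (e ≠ 8 ∨ arr[e + 3] - 1 ≥ -7) ∨ (2*lim - 3 > 3 ∧ 3*lim + 7 ≥ 5) must hold; in canonical form it is e ≠ 8 ∨ arr[e + 3] ≥ -6 ∨ (2*lim > 6 ∧ 3*lim ≥ -2).
Before e := arr[lim] - 7: arr[lim] ≠ 15 ∨ arr[arr[lim] - 4] ≥ -6 ∨ (2*lim > 6 ∧ 3*lim ≥ -2)
Before e := 3*lim: arr[lim] ≠ 15 ∨ arr[arr[lim] - 4] ≥ -6 ∨ (2*lim > 6 ∧ 3*lim ≥ -2)
Before e := lim: arr[lim] ≠ 15 ∨ arr[arr[lim] - 4] ≥ -6 ∨ (2*lim > 6 ∧ 3*lim ≥ -2)
Before e := pos + 3*e - 5: arr[lim] ≠ 15 ∨ arr[arr[lim] - 4] ≥ -6 ∨ (2*lim > 6 ∧ 3*lim ≥ -2)
Answer: WP = arr[lim] ≠ 15 ∨ arr[arr[lim] - 4] ≥ -6 ∨ (2*lim > 6 ∧ 3*lim ≥ -2)


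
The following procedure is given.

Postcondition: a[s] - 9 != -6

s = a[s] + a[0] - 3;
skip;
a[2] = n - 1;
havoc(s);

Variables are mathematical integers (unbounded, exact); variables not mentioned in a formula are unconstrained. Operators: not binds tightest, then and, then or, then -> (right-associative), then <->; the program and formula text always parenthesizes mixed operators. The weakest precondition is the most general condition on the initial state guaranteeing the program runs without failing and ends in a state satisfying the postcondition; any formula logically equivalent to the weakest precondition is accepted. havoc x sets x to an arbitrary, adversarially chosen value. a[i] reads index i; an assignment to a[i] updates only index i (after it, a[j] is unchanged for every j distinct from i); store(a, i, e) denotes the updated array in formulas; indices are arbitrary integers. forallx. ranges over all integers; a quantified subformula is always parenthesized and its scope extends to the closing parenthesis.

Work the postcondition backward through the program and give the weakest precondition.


Working backward. After the program, the postcondition a[s] - 9 != -6 must hold; in canonical form it is a[s] != 3.
Before havoc s: forall s_1. a[s_1] != 3
Before a[2] := n - 1: forall s_1. store(a, 2, n - 1)[s_1] != 3
Before skip: forall s_1. store(a, 2, n - 1)[s_1] != 3
Before s := a[s] + a[0] - 3: forall s_1. store(a, 2, n - 1)[s_1] != 3
Answer: WP = forall s_1. store(a, 2, n - 1)[s_1] != 3


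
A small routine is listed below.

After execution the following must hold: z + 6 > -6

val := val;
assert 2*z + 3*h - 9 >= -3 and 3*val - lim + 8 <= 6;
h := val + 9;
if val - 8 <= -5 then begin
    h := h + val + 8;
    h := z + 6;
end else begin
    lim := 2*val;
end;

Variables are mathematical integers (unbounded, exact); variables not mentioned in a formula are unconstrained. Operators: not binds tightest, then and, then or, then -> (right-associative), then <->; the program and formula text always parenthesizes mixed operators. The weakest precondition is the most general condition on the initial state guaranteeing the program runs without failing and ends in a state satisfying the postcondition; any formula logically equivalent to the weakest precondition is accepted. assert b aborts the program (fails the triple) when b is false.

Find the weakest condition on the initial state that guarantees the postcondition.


Working backward. After the program, the postcondition z + 6 > -6 must hold; in canonical form it is z > -12.
Then branch requires z > -12; else branch requires z > -12.
Before the if: (val <= 3 -> z > -12) and ((not (val <= 3)) -> z > -12)
Before h := val + 9: (val <= 3 -> z > -12) and ((not (val <= 3)) -> z > -12)
Before assert 2*z + 3*h - 9 >= -3 and 3*val - lim + 8 <= 6: 3*h + 2*z >= 6 and 3*val <= lim - 2 and (val <= 3 -> z > -12) and ((not (val <= 3)) -> z > -12)
Before val := val: 3*h + 2*z >= 6 and 3*val <= lim - 2 and (val <= 3 -> z > -12) and ((not (val <= 3)) -> z > -12)
Answer: WP = 3*h + 2*z >= 6 and 3*val <= lim - 2 and (val <= 3 -> z > -12) and ((not (val <= 3)) -> z > -12)


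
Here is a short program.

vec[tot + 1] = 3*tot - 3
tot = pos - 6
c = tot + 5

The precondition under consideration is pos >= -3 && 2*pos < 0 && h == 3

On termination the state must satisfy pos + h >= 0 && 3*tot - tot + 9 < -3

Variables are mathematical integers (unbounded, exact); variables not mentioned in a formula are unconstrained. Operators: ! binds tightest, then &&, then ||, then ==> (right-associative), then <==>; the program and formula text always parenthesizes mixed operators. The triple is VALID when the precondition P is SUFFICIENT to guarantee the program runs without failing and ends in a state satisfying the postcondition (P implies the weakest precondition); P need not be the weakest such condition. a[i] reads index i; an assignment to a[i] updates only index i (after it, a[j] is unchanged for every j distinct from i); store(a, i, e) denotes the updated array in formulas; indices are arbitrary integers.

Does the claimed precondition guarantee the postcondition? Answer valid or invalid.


Working backward. After the program, the postcondition pos + h >= 0 && 3*tot - tot + 9 < -3 must hold; in canonical form it is h + pos >= 0 && 2*tot < -12.
Before c := tot + 5: h + pos >= 0 && 2*tot < -12
Before tot := pos - 6: h + pos >= 0 && 2*pos < 0
Before vec[tot + 1] := 3*tot - 3: h + pos >= 0 && 2*pos < 0
The weakest precondition is h + pos >= 0 && 2*pos < 0.
Check whether pos >= -3 && 2*pos < 0 && h == 3 implies it.
Every state satisfying the precondition satisfies the weakest precondition: the implication holds.
Answer: valid


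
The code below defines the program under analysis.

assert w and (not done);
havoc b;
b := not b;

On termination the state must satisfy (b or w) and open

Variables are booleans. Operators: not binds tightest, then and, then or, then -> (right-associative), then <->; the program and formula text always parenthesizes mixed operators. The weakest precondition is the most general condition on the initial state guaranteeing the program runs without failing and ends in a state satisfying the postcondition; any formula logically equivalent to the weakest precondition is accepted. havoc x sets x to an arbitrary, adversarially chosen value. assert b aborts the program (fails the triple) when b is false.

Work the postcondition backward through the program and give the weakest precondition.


Working backward. After the program, (b or w) and open must hold.
Before b := not b: ((not b) or w) and open
Before havoc b: w and open
Before assert w and (not done): w and (not done) and open
Answer: WP = w and (not done) and open


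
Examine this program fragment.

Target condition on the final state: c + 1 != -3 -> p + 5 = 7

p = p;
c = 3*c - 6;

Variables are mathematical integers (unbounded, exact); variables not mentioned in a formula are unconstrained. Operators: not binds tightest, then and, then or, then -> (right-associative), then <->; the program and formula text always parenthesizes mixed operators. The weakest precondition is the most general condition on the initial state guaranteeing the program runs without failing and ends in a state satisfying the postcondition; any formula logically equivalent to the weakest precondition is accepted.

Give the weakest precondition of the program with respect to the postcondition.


Working backward. After the program, the postcondition c + 1 != -3 -> p + 5 = 7 must hold; in canonical form it is c != -4 -> p = 2.
Before c := 3*c - 6: 3*c != 2 -> p = 2
Before p := p: 3*c != 2 -> p = 2
Answer: WP = 3*c != 2 -> p = 2


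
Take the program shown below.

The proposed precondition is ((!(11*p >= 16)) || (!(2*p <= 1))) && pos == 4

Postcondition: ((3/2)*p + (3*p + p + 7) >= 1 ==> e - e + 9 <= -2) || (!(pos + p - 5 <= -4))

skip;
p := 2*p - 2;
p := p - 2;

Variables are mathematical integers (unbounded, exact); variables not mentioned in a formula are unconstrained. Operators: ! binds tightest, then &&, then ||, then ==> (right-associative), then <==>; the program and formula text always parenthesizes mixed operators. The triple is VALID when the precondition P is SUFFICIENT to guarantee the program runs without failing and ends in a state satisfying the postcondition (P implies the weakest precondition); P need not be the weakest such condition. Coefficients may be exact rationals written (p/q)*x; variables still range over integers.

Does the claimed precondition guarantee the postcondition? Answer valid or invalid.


Working backward. After the program, the postcondition ((3/2)*p + (3*p + p + 7) >= 1 ==> e - e + 9 <= -2) || (!(pos + p - 5 <= -4)) must hold; in canonical form it is (!((11/2)*p >= -6)) || (!(p + pos <= 1)).
Before p := p - 2: (!((11/2)*p >= 5)) || (!(p + pos <= 3))
Before p := 2*p - 2: (!(11*p >= 16)) || (!(2*p + pos <= 5))
Before skip: (!(11*p >= 16)) || (!(2*p + pos <= 5))
The weakest precondition is (!(11*p >= 16)) || (!(2*p + pos <= 5)).
Check whether ((!(11*p >= 16)) || (!(2*p <= 1))) && pos == 4 implies it.
Every state satisfying the precondition satisfies the weakest precondition: the implication holds.
Answer: valid


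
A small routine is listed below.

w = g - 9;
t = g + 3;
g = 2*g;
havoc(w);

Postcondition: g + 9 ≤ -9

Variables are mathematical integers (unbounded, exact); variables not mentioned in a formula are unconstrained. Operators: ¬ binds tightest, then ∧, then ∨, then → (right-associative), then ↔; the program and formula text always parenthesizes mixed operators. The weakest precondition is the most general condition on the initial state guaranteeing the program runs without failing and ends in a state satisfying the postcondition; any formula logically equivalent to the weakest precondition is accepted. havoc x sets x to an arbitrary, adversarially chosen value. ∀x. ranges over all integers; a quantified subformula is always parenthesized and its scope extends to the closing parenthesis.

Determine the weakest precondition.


Working backward. After the program, the postcondition g + 9 ≤ -9 must hold; in canonical form it is g ≤ -18.
Before havoc w: g ≤ -18
Before g := 2*g: 2*g ≤ -18
Before t := g + 3: 2*g ≤ -18
Before w := g - 9: 2*g ≤ -18
Answer: WP = 2*g ≤ -18


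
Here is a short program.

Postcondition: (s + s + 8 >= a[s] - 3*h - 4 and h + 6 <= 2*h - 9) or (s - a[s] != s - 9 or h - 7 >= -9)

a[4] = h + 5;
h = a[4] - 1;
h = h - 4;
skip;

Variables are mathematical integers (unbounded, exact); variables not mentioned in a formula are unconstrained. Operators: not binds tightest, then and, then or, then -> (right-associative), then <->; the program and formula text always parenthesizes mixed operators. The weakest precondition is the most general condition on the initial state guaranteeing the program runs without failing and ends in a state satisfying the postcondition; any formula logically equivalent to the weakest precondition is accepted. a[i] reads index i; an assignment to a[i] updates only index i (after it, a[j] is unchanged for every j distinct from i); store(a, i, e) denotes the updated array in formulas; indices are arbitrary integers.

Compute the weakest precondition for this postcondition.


Working backward. After the program, the postcondition (s + s + 8 >= a[s] - 3*h - 4 and h + 6 <= 2*h - 9) or (s - a[s] != s - 9 or h - 7 >= -9) must hold; in canonical form it is (3*h + 2*s >= a[s] - 12 and h >= 15) or a[s] != 9 or h >= -2.
Before skip: (3*h + 2*s >= a[s] - 12 and h >= 15) or a[s] != 9 or h >= -2
Before h := h - 4: (3*h + 2*s >= a[s] and h >= 19) or a[s] != 9 or h >= 2
Before h := a[4] - 1: (3*a[4] + 2*s >= a[s] + 3 and a[4] >= 20) or a[s] != 9 or a[4] >= 3
Before a[4] := h + 5: (3*h + 2*s >= store(a, 4, h + 5)[s] - 12 and h >= 15) or store(a, 4, h + 5)[s] != 9 or h >= -2
Answer: WP = (3*h + 2*s >= store(a, 4, h + 5)[s] - 12 and h >= 15) or store(a, 4, h + 5)[s] != 9 or h >= -2


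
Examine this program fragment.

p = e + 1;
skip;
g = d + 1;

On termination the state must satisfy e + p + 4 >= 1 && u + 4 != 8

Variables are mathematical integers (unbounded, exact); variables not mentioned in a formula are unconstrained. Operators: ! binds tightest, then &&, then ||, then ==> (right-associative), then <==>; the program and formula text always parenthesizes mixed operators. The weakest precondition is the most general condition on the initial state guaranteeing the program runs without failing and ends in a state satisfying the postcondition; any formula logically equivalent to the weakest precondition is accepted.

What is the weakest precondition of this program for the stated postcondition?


Working backward. After the program, the postcondition e + p + 4 >= 1 && u + 4 != 8 must hold; in canonical form it is e + p >= -3 && u != 4.
Before g := d + 1: e + p >= -3 && u != 4
Before skip: e + p >= -3 && u != 4
Before p := e + 1: 2*e >= -4 && u != 4
Answer: WP = 2*e >= -4 && u != 4


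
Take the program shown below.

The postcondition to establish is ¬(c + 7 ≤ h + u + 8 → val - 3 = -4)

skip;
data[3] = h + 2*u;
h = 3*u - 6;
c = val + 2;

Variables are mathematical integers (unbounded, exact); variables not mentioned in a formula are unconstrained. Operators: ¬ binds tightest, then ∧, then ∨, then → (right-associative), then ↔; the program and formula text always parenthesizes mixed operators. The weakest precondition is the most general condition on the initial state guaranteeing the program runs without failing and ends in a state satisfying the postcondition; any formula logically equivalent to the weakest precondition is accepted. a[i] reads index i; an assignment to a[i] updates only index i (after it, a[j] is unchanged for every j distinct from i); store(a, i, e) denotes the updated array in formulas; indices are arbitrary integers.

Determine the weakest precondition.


Working backward. After the program, the postcondition ¬(c + 7 ≤ h + u + 8 → val - 3 = -4) must hold; in canonical form it is ¬(c ≤ h + u + 1 → val = -1).
Before c := val + 2: ¬(val ≤ h + u - 1 → val = -1)
Before h := 3*u - 6: ¬(val ≤ 4*u - 7 → val = -1)
Before data[3] := h + 2*u: ¬(val ≤ 4*u - 7 → val = -1)
Before skip: ¬(val ≤ 4*u - 7 → val = -1)
Answer: WP = ¬(val ≤ 4*u - 7 → val = -1)


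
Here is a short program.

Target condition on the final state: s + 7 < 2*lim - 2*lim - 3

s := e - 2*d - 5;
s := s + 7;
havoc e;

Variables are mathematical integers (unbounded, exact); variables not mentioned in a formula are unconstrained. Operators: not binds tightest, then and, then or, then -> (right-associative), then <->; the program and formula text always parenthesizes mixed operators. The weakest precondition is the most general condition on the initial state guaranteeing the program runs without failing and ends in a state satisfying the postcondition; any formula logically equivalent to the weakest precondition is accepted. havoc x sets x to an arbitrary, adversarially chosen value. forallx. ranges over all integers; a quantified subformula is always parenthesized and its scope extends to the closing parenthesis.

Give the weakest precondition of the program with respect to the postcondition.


Working backward. After the program, the postcondition s + 7 < 2*lim - 2*lim - 3 must hold; in canonical form it is s < -10.
Before havoc e: s < -10
Before s := s + 7: s < -17
Before s := e - 2*d - 5: e < 2*d - 12
Answer: WP = e < 2*d - 12


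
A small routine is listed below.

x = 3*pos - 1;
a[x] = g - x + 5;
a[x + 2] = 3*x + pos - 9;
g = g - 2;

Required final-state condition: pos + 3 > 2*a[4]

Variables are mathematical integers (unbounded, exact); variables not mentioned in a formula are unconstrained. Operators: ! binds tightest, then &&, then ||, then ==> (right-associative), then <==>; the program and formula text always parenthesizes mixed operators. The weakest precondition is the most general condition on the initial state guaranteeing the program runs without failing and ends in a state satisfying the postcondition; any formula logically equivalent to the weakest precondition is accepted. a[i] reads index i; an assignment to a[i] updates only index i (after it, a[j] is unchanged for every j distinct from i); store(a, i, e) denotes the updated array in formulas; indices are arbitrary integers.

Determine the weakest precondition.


Working backward. After the program, the postcondition pos + 3 > 2*a[4] must hold; in canonical form it is pos > 2*a[4] - 3.
Before g := g - 2: pos > 2*a[4] - 3
Before a[x + 2] := 3*x + pos - 9: pos > 2*store(a, x + 2, pos + 3*x - 9)[4] - 3
Before a[x] := g - x + 5: pos > 2*store(store(a, x, g - x + 5), x + 2, pos + 3*x - 9)[4] - 3
Before x := 3*pos - 1: pos > 2*store(store(a, 3*pos - 1, g - 3*pos + 6), 3*pos + 1, 10*pos - 12)[4] - 3
Answer: WP = pos > 2*store(store(a, 3*pos - 1, g - 3*pos + 6), 3*pos + 1, 10*pos - 12)[4] - 3


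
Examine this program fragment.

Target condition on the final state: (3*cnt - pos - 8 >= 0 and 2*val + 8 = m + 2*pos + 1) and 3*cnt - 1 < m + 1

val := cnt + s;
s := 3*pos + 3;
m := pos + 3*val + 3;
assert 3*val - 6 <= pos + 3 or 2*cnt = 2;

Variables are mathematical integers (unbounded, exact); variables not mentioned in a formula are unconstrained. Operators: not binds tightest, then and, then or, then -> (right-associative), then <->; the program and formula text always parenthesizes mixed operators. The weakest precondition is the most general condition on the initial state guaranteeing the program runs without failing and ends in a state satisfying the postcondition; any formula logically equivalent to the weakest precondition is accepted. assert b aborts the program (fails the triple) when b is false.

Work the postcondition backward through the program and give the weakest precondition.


Working backward. After the program, the postcondition (3*cnt - pos - 8 >= 0 and 2*val + 8 = m + 2*pos + 1) and 3*cnt - 1 < m + 1 must hold; in canonical form it is 3*cnt >= pos + 8 and 2*val = m + 2*pos - 7 and 3*cnt < m + 2.
Before assert 3*val - 6 <= pos + 3 or 2*cnt = 2: (3*val <= pos + 9 or 2*cnt = 2) and 3*cnt >= pos + 8 and 2*val = m + 2*pos - 7 and 3*cnt < m + 2
Before m := pos + 3*val + 3: (3*val <= pos + 9 or 2*cnt = 2) and 3*cnt >= pos + 8 and 3*pos + val = 4 and 3*cnt < pos + 3*val + 5
Before s := 3*pos + 3: (3*val <= pos + 9 or 2*cnt = 2) and 3*cnt >= pos + 8 and 3*pos + val = 4 and 3*cnt < pos + 3*val + 5
Before val := cnt + s: (3*cnt + 3*s <= pos + 9 or 2*cnt = 2) and 3*cnt >= pos + 8 and cnt + 3*pos + s = 4 and pos + 3*s > -5
Answer: WP = (3*cnt + 3*s <= pos + 9 or 2*cnt = 2) and 3*cnt >= pos + 8 and cnt + 3*pos + s = 4 and pos + 3*s > -5


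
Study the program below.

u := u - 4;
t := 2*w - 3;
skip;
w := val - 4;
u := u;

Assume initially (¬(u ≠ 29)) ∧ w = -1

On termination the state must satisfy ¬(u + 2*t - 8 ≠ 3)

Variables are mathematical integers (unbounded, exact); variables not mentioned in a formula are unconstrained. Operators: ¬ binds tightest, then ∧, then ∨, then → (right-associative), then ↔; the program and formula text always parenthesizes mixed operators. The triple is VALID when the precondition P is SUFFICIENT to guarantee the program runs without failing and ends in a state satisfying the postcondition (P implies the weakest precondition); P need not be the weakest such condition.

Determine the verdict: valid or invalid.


Working backward. After the program, the postcondition ¬(u + 2*t - 8 ≠ 3) must hold; in canonical form it is ¬(2*t + u ≠ 11).
Before u := u: ¬(2*t + u ≠ 11)
Before w := val - 4: ¬(2*t + u ≠ 11)
Before skip: ¬(2*t + u ≠ 11)
Before t := 2*w - 3: ¬(u + 4*w ≠ 17)
Before u := u - 4: ¬(u + 4*w ≠ 21)
The weakest precondition is ¬(u + 4*w ≠ 21).
Check whether (¬(u ≠ 29)) ∧ w = -1 implies it.
Countermodel: at the initial state u = 29, w = -1, the precondition holds but the weakest precondition fails.
Answer: invalid


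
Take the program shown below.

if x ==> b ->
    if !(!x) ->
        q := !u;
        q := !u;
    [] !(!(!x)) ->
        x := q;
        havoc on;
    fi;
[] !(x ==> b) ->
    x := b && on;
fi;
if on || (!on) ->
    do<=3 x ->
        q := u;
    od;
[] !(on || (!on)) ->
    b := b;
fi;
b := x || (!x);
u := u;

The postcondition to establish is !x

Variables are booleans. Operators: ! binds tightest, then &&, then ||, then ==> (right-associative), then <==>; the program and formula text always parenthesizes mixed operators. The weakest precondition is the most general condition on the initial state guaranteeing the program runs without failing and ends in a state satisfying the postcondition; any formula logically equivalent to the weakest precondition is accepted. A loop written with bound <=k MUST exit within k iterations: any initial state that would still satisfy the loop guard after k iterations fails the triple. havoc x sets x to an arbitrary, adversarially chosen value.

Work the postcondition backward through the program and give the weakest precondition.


Working backward. After the program, !x must hold.
Before u := u: !x
Before b := x || (!x): !x
Then branch requires x ==> (x ==> (x ==> (!x))); else branch requires !x.
Before the if: x ==> (x ==> (x ==> (!x)))
Then branch requires (x ==> (x ==> (x ==> (x ==> (!x))))) && ((!x) ==> (q ==> (q ==> (q ==> (!q))))); else branch requires (b && on) ==> ((b && on) ==> ((b && on) ==> (!(b && on)))).
Before the if: ((x ==> b) ==> ((x ==> (x ==> (x ==> (x ==> (!x))))) && ((!x) ==> (q ==> (q ==> (q ==> (!q))))))) && ((!(x ==> b)) ==> ((b && on) ==> ((b && on) ==> ((b && on) ==> (!(b && on))))))
Answer: WP = ((x ==> b) ==> ((x ==> (x ==> (x ==> (x ==> (!x))))) && ((!x) ==> (q ==> (q ==> (q ==> (!q))))))) && ((!(x ==> b)) ==> ((b && on) ==> ((b && on) ==> ((b && on) ==> (!(b && on))))))


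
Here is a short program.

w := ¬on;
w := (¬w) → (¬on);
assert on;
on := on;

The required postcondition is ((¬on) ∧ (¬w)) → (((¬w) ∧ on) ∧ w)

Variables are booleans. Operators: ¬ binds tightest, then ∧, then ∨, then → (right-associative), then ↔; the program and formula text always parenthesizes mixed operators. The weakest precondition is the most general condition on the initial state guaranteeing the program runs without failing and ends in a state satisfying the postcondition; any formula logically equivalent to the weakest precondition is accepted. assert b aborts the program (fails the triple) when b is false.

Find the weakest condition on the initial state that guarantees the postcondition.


Working backward. After the program, the postcondition ((¬on) ∧ (¬w)) → (((¬w) ∧ on) ∧ w) must hold; in canonical form it is ¬((¬on) ∧ (¬w)).
Before on := on: ¬((¬on) ∧ (¬w))
Before assert on: on ∧ (¬((¬on) ∧ (¬w)))
Before w := (¬w) → (¬on): on ∧ (¬((¬on) ∧ (¬((¬w) → (¬on)))))
Before w := ¬on: on ∧ (¬((¬on) ∧ (¬(on → (¬on)))))
Answer: WP = on ∧ (¬((¬on) ∧ (¬(on → (¬on)))))


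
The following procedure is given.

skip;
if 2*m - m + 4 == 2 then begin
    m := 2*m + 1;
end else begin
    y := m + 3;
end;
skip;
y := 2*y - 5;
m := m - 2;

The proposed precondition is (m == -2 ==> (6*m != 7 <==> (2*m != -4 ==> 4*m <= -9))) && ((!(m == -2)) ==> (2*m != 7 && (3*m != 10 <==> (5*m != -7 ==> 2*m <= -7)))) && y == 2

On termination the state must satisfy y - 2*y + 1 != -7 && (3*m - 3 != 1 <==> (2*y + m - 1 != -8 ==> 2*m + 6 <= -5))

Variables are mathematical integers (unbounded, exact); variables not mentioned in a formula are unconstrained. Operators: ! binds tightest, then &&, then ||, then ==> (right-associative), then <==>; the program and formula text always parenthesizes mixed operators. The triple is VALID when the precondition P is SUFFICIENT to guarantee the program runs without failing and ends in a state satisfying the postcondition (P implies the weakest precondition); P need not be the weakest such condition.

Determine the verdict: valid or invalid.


Working backward. After the program, the postcondition y - 2*y + 1 != -7 && (3*m - 3 != 1 <==> (2*y + m - 1 != -8 ==> 2*m + 6 <= -5)) must hold; in canonical form it is y != 8 && (3*m != 4 <==> (m + 2*y != -7 ==> 2*m <= -11)).
Before m := m - 2: y != 8 && (3*m != 10 <==> (m + 2*y != -5 ==> 2*m <= -7))
Before y := 2*y - 5: 2*y != 13 && (3*m != 10 <==> (m + 4*y != 5 ==> 2*m <= -7))
Before skip: 2*y != 13 && (3*m != 10 <==> (m + 4*y != 5 ==> 2*m <= -7))
Then branch requires 2*y != 13 && (6*m != 7 <==> (2*m + 4*y != 4 ==> 4*m <= -9)); else branch requires 2*m != 7 && (3*m != 10 <==> (5*m != -7 ==> 2*m <= -7)).
Before the if: (m == -2 ==> (2*y != 13 && (6*m != 7 <==> (2*m + 4*y != 4 ==> 4*m <= -9)))) && ((!(m == -2)) ==> (2*m != 7 && (3*m != 10 <==> (5*m != -7 ==> 2*m <= -7))))
Before skip: (m == -2 ==> (2*y != 13 && (6*m != 7 <==> (2*m + 4*y != 4 ==> 4*m <= -9)))) && ((!(m == -2)) ==> (2*m != 7 && (3*m != 10 <==> (5*m != -7 ==> 2*m <= -7))))
The weakest precondition is (m == -2 ==> (2*y != 13 && (6*m != 7 <==> (2*m + 4*y != 4 ==> 4*m <= -9)))) && ((!(m == -2)) ==> (2*m != 7 && (3*m != 10 <==> (5*m != -7 ==> 2*m <= -7)))).
Check whether (m == -2 ==> (6*m != 7 <==> (2*m != -4 ==> 4*m <= -9))) && ((!(m == -2)) ==> (2*m != 7 && (3*m != 10 <==> (5*m != -7 ==> 2*m <= -7)))) && y == 2 implies it.
Every state satisfying the precondition satisfies the weakest precondition: the implication holds.
Answer: valid


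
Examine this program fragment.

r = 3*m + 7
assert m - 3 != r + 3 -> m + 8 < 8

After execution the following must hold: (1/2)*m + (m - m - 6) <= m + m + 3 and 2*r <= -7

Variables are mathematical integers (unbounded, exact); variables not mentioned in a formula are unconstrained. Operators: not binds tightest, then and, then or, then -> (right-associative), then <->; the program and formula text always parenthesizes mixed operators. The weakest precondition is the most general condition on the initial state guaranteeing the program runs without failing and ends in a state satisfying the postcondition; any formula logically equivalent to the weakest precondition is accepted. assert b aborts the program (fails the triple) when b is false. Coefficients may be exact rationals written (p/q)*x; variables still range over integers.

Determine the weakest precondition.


Working backward. After the program, the postcondition (1/2)*m + (m - m - 6) <= m + m + 3 and 2*r <= -7 must hold; in canonical form it is (3/2)*m >= -9 and 2*r <= -7.
Before assert m - 3 != r + 3 -> m + 8 < 8: (m != r + 6 -> m < 0) and (3/2)*m >= -9 and 2*r <= -7
Before r := 3*m + 7: (2*m != -13 -> m < 0) and (3/2)*m >= -9 and 6*m <= -21
Answer: WP = (2*m != -13 -> m < 0) and (3/2)*m >= -9 and 6*m <= -21


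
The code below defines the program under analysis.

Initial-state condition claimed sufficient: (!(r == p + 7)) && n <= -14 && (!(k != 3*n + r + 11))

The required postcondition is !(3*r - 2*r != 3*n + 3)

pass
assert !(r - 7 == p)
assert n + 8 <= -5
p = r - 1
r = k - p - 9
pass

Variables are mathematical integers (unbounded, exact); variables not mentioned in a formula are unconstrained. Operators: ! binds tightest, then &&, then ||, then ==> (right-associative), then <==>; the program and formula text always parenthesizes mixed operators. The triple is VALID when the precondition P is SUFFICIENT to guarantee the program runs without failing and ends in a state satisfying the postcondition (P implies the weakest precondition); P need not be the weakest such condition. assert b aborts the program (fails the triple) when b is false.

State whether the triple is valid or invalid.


Working backward. After the program, the postcondition !(3*r - 2*r != 3*n + 3) must hold; in canonical form it is !(r != 3*n + 3).
Before skip: !(r != 3*n + 3)
Before r := k - p - 9: !(k != 3*n + p + 12)
Before p := r - 1: !(k != 3*n + r + 11)
Before assert n + 8 <= -5: n <= -13 && (!(k != 3*n + r + 11))
Before assert !(r - 7 == p): (!(r == p + 7)) && n <= -13 && (!(k != 3*n + r + 11))
Before skip: (!(r == p + 7)) && n <= -13 && (!(k != 3*n + r + 11))
The weakest precondition is (!(r == p + 7)) && n <= -13 && (!(k != 3*n + r + 11)).
Check whether (!(r == p + 7)) && n <= -14 && (!(k != 3*n + r + 11)) implies it.
Every state satisfying the precondition satisfies the weakest precondition: the implication holds.
Answer: valid


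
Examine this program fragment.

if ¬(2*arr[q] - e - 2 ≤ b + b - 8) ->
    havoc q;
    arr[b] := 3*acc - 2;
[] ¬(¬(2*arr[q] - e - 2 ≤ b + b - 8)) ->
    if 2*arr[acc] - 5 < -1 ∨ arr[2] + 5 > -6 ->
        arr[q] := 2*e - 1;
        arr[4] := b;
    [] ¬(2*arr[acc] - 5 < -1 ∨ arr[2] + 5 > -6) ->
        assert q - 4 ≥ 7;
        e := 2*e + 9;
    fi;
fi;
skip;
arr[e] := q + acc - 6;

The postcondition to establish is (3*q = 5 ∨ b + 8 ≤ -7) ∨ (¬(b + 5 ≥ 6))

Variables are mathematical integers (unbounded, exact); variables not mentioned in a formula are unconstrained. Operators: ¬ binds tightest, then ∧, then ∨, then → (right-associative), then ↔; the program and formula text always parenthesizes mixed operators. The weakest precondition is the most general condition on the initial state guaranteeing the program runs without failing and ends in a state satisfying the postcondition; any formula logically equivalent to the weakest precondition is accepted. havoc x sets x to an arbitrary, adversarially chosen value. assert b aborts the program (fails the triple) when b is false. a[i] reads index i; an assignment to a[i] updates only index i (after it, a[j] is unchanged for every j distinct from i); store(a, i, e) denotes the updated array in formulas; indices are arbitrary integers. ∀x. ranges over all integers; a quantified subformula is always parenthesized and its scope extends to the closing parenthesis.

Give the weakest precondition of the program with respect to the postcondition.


Working backward. After the program, the postcondition (3*q = 5 ∨ b + 8 ≤ -7) ∨ (¬(b + 5 ≥ 6)) must hold; in canonical form it is 3*q = 5 ∨ b ≤ -15 ∨ (¬(b ≥ 1)).
Before arr[e] := q + acc - 6: 3*q = 5 ∨ b ≤ -15 ∨ (¬(b ≥ 1))
Before skip: 3*q = 5 ∨ b ≤ -15 ∨ (¬(b ≥ 1))
Then branch requires ∀q_1. (3*q_1 = 5 ∨ b ≤ -15 ∨ (¬(b ≥ 1))); else branch requires ((2*arr[acc] < 4 ∨ arr[2] > -11) → (3*q = 5 ∨ b ≤ -15 ∨ (¬(b ≥ 1)))) ∧ ((¬(2*arr[acc] < 4 ∨ arr[2] > -11)) → (q ≥ 11 ∧ (3*q = 5 ∨ b ≤ -15 ∨ (¬(b ≥ 1))))).
Before the if: ((¬(2*arr[q] ≤ 2*b + e - 6)) → (∀q_1. (3*q_1 = 5 ∨ b ≤ -15 ∨ (¬(b ≥ 1))))) ∧ (2*arr[q] ≤ 2*b + e - 6 → (((2*arr[acc] < 4 ∨ arr[2] > -11) → (3*q = 5 ∨ b ≤ -15 ∨ (¬(b ≥ 1)))) ∧ ((¬(2*arr[acc] < 4 ∨ arr[2] > -11)) → (q ≥ 11 ∧ (3*q = 5 ∨ b ≤ -15 ∨ (¬(b ≥ 1)))))))
Answer: WP = ((¬(2*arr[q] ≤ 2*b + e - 6)) → (∀q_1. (3*q_1 = 5 ∨ b ≤ -15 ∨ (¬(b ≥ 1))))) ∧ (2*arr[q] ≤ 2*b + e - 6 → (((2*arr[acc] < 4 ∨ arr[2] > -11) → (3*q = 5 ∨ b ≤ -15 ∨ (¬(b ≥ 1)))) ∧ ((¬(2*arr[acc] < 4 ∨ arr[2] > -11)) → (q ≥ 11 ∧ (3*q = 5 ∨ b ≤ -15 ∨ (¬(b ≥ 1)))))))


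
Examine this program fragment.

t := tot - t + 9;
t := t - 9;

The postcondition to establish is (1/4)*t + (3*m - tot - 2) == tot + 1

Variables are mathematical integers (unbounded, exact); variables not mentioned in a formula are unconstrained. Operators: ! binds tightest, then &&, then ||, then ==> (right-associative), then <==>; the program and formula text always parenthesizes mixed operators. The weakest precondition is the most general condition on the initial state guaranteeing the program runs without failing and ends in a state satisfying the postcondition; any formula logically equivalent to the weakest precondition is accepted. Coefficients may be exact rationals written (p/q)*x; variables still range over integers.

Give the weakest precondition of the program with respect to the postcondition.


Working backward. After the program, the postcondition (1/4)*t + (3*m - tot - 2) == tot + 1 must hold; in canonical form it is 3*m + (1/4)*t == 2*tot + 3.
Before t := t - 9: 3*m + (1/4)*t == 2*tot + 21/4
Before t := tot - t + 9: 3*m == (1/4)*t + (7/4)*tot + 3
Answer: WP = 3*m == (1/4)*t + (7/4)*tot + 3


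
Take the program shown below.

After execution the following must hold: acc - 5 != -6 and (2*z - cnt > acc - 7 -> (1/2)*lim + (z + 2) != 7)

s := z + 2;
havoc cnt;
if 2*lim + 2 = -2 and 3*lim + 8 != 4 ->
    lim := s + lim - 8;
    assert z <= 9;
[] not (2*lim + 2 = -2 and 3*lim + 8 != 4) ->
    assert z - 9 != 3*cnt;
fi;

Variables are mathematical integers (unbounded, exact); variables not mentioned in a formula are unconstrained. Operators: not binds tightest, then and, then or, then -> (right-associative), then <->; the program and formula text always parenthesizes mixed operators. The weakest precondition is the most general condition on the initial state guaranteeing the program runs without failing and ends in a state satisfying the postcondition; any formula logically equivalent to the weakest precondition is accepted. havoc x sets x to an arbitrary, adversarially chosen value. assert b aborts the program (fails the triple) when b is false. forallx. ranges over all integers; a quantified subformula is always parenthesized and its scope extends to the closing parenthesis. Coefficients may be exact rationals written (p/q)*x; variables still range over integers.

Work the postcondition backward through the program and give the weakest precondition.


Working backward. After the program, the postcondition acc - 5 != -6 and (2*z - cnt > acc - 7 -> (1/2)*lim + (z + 2) != 7) must hold; in canonical form it is acc != -1 and (2*z > acc + cnt - 7 -> (1/2)*lim + z != 5).
Then branch requires z <= 9 and acc != -1 and (2*z > acc + cnt - 7 -> (1/2)*lim + (1/2)*s + z != 9); else branch requires z != 3*cnt + 9 and acc != -1 and (2*z > acc + cnt - 7 -> (1/2)*lim + z != 5).
Before the if: ((2*lim = -4 and 3*lim != -4) -> (z <= 9 and acc != -1 and (2*z > acc + cnt - 7 -> (1/2)*lim + (1/2)*s + z != 9))) and ((not (2*lim = -4 and 3*lim != -4)) -> (z != 3*cnt + 9 and acc != -1 and (2*z > acc + cnt - 7 -> (1/2)*lim + z != 5)))
Before havoc cnt: forall cnt_1. (((2*lim = -4 and 3*lim != -4) -> (z <= 9 and acc != -1 and (2*z > acc + cnt_1 - 7 -> (1/2)*lim + (1/2)*s + z != 9))) and ((not (2*lim = -4 and 3*lim != -4)) -> (z != 3*cnt_1 + 9 and acc != -1 and (2*z > acc + cnt_1 - 7 -> (1/2)*lim + z != 5))))
Before s := z + 2: forall cnt_1. (((2*lim = -4 and 3*lim != -4) -> (z <= 9 and acc != -1 and (2*z > acc + cnt_1 - 7 -> (1/2)*lim + (3/2)*z != 8))) and ((not (2*lim = -4 and 3*lim != -4)) -> (z != 3*cnt_1 + 9 and acc != -1 and (2*z > acc + cnt_1 - 7 -> (1/2)*lim + z != 5))))
Answer: WP = forall cnt_1. (((2*lim = -4 and 3*lim != -4) -> (z <= 9 and acc != -1 and (2*z > acc + cnt_1 - 7 -> (1/2)*lim + (3/2)*z != 8))) and ((not (2*lim = -4 and 3*lim != -4)) -> (z != 3*cnt_1 + 9 and acc != -1 and (2*z > acc + cnt_1 - 7 -> (1/2)*lim + z != 5))))


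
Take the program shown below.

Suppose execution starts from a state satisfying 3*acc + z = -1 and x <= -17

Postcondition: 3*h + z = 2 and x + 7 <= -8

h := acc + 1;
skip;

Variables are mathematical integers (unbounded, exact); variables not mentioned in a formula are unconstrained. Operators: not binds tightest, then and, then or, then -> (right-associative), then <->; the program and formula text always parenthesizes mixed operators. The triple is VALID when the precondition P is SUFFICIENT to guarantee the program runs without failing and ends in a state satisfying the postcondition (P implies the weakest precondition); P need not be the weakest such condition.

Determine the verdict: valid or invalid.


Working backward. After the program, the postcondition 3*h + z = 2 and x + 7 <= -8 must hold; in canonical form it is 3*h + z = 2 and x <= -15.
Before skip: 3*h + z = 2 and x <= -15
Before h := acc + 1: 3*acc + z = -1 and x <= -15
The weakest precondition is 3*acc + z = -1 and x <= -15.
Check whether 3*acc + z = -1 and x <= -17 implies it.
Every state satisfying the precondition satisfies the weakest precondition: the implication holds.
Answer: valid


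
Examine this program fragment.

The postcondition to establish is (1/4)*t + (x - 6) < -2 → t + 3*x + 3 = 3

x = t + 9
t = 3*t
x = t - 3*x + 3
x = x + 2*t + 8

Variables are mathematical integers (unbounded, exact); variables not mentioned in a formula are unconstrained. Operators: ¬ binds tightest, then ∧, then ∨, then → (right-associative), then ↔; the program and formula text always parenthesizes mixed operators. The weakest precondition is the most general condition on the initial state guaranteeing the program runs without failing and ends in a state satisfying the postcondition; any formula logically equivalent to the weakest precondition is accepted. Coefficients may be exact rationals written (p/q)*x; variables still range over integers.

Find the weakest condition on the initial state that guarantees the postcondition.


Working backward. After the program, the postcondition (1/4)*t + (x - 6) < -2 → t + 3*x + 3 = 3 must hold; in canonical form it is (1/4)*t + x < 4 → t + 3*x = 0.
Before x := x + 2*t + 8: (9/4)*t + x < -4 → 7*t + 3*x = -24
Before x := t - 3*x + 3: (13/4)*t < 3*x - 7 → 10*t = 9*x - 33
Before t := 3*t: (39/4)*t < 3*x - 7 → 30*t = 9*x - 33
Before x := t + 9: (27/4)*t < 20 → 21*t = 48
Answer: WP = (27/4)*t < 20 → 21*t = 48


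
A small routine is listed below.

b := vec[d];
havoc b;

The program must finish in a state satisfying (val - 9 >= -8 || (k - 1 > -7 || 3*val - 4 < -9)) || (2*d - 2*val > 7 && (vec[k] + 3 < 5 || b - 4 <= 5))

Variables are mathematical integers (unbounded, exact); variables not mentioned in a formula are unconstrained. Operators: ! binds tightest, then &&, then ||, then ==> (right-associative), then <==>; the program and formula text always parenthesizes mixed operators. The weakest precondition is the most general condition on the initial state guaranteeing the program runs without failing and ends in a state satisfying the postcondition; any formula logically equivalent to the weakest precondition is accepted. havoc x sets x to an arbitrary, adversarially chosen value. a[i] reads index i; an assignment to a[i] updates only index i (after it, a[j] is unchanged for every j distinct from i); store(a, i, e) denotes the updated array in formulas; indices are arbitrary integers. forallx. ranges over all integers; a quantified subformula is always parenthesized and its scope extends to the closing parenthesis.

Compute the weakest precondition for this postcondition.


Working backward. After the program, the postcondition (val - 9 >= -8 || (k - 1 > -7 || 3*val - 4 < -9)) || (2*d - 2*val > 7 && (vec[k] + 3 < 5 || b - 4 <= 5)) must hold; in canonical form it is val >= 1 || k > -6 || 3*val < -5 || (2*d > 2*val + 7 && (vec[k] < 2 || b <= 9)).
Before havoc b: forall b_1. (val >= 1 || k > -6 || 3*val < -5 || (2*d > 2*val + 7 && (vec[k] < 2 || b_1 <= 9)))
Before b := vec[d]: forall b_1. (val >= 1 || k > -6 || 3*val < -5 || (2*d > 2*val + 7 && (vec[k] < 2 || b_1 <= 9)))
Answer: WP = forall b_1. (val >= 1 || k > -6 || 3*val < -5 || (2*d > 2*val + 7 && (vec[k] < 2 || b_1 <= 9)))
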